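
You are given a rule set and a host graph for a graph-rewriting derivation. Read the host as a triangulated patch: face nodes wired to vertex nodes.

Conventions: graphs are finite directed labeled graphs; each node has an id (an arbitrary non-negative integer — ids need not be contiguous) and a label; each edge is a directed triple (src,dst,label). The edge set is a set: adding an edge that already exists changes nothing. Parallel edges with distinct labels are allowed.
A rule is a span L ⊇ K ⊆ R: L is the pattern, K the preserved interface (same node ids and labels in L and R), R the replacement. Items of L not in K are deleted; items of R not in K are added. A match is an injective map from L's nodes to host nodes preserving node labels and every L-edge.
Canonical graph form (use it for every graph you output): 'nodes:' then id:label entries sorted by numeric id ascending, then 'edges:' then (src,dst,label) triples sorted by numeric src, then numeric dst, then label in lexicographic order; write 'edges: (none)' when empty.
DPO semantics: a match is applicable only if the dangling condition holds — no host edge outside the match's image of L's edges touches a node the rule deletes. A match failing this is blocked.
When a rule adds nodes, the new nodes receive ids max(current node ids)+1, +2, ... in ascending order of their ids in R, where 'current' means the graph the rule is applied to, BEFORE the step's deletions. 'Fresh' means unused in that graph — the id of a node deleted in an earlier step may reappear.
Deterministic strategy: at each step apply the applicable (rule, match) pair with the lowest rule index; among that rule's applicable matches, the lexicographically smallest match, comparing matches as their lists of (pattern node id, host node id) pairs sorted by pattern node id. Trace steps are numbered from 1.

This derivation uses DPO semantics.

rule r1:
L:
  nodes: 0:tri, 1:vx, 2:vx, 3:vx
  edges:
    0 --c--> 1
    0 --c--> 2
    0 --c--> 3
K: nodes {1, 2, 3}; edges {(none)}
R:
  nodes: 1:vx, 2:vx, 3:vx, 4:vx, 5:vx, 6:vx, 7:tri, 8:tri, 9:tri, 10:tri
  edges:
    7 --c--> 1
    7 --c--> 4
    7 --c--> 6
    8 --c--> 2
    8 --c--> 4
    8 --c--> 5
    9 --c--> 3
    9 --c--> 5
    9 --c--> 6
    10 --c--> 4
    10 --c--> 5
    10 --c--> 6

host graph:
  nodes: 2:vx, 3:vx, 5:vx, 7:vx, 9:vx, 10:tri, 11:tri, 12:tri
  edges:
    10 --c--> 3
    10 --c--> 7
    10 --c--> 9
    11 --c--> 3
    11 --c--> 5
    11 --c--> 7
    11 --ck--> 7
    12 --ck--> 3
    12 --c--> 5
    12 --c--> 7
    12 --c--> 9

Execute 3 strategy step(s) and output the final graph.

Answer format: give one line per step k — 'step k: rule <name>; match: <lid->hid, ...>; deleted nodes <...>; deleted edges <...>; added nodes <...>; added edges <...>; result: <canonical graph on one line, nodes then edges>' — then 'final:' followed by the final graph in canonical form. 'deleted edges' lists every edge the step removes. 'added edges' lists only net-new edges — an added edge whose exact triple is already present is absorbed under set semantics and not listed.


step 1: rule r1; match: 0->10, 1->3, 2->7, 3->9; deleted nodes 10; deleted edges (10,3,c); (10,7,c); (10,9,c); added nodes 13, 14, 15, 16, 17, 18, 19; added edges (16,3,c); (16,13,c); (16,15,c); (17,7,c); (17,13,c); (17,14,c); (18,9,c); (18,14,c); (18,15,c); (19,13,c); (19,14,c); (19,15,c); result: nodes: 2:vx, 3:vx, 5:vx, 7:vx, 9:vx, 11:tri, 12:tri, 13:vx, 14:vx, 15:vx, 16:tri, 17:tri, 18:tri, 19:tri edges: (11,3,c); (11,5,c); (11,7,c); (11,7,ck); (12,3,ck); (12,5,c); (12,7,c); (12,9,c); (16,3,c); (16,13,c); (16,15,c); (17,7,c); (17,13,c); (17,14,c); (18,9,c); (18,14,c); (18,15,c); (19,13,c); (19,14,c); (19,15,c)
step 2: rule r1; match: 0->16, 1->3, 2->13, 3->15; deleted nodes 16; deleted edges (16,3,c); (16,13,c); (16,15,c); added nodes 20, 21, 22, 23, 24, 25, 26; added edges (23,3,c); (23,20,c); (23,22,c); (24,13,c); (24,20,c); (24,21,c); (25,15,c); (25,21,c); (25,22,c); (26,20,c); (26,21,c); (26,22,c); result: nodes: 2:vx, 3:vx, 5:vx, 7:vx, 9:vx, 11:tri, 12:tri, 13:vx, 14:vx, 15:vx, 17:tri, 18:tri, 19:tri, 20:vx, 21:vx, 22:vx, 23:tri, 24:tri, 25:tri, 26:tri edges: (11,3,c); (11,5,c); (11,7,c); (11,7,ck); (12,3,ck); (12,5,c); (12,7,c); (12,9,c); (17,7,c); (17,13,c); (17,14,c); (18,9,c); (18,14,c); (18,15,c); (19,13,c); (19,14,c); (19,15,c); (23,3,c); (23,20,c); (23,22,c); (24,13,c); (24,20,c); (24,21,c); (25,15,c); (25,21,c); (25,22,c); (26,20,c); (26,21,c); (26,22,c)
step 3: rule r1; match: 0->17, 1->7, 2->13, 3->14; deleted nodes 17; deleted edges (17,7,c); (17,13,c); (17,14,c); added nodes 27, 28, 29, 30, 31, 32, 33; added edges (30,7,c); (30,27,c); (30,29,c); (31,13,c); (31,27,c); (31,28,c); (32,14,c); (32,28,c); (32,29,c); (33,27,c); (33,28,c); (33,29,c); result: nodes: 2:vx, 3:vx, 5:vx, 7:vx, 9:vx, 11:tri, 12:tri, 13:vx, 14:vx, 15:vx, 18:tri, 19:tri, 20:vx, 21:vx, 22:vx, 23:tri, 24:tri, 25:tri, 26:tri, 27:vx, 28:vx, 29:vx, 30:tri, 31:tri, 32:tri, 33:tri edges: (11,3,c); (11,5,c); (11,7,c); (11,7,ck); (12,3,ck); (12,5,c); (12,7,c); (12,9,c); (18,9,c); (18,14,c); (18,15,c); (19,13,c); (19,14,c); (19,15,c); (23,3,c); (23,20,c); (23,22,c); (24,13,c); (24,20,c); (24,21,c); (25,15,c); (25,21,c); (25,22,c); (26,20,c); (26,21,c); (26,22,c); (30,7,c); (30,27,c); (30,29,c); (31,13,c); (31,27,c); (31,28,c); (32,14,c); (32,28,c); (32,29,c); (33,27,c); (33,28,c); (33,29,c)
final:
nodes: 2:vx, 3:vx, 5:vx, 7:vx, 9:vx, 11:tri, 12:tri, 13:vx, 14:vx, 15:vx, 18:tri, 19:tri, 20:vx, 21:vx, 22:vx, 23:tri, 24:tri, 25:tri, 26:tri, 27:vx, 28:vx, 29:vx, 30:tri, 31:tri, 32:tri, 33:tri
edges: (11,3,c); (11,5,c); (11,7,c); (11,7,ck); (12,3,ck); (12,5,c); (12,7,c); (12,9,c); (18,9,c); (18,14,c); (18,15,c); (19,13,c); (19,14,c); (19,15,c); (23,3,c); (23,20,c); (23,22,c); (24,13,c); (24,20,c); (24,21,c); (25,15,c); (25,21,c); (25,22,c); (26,20,c); (26,21,c); (26,22,c); (30,7,c); (30,27,c); (30,29,c); (31,13,c); (31,27,c); (31,28,c); (32,14,c); (32,28,c); (32,29,c); (33,27,c); (33,28,c); (33,29,c)


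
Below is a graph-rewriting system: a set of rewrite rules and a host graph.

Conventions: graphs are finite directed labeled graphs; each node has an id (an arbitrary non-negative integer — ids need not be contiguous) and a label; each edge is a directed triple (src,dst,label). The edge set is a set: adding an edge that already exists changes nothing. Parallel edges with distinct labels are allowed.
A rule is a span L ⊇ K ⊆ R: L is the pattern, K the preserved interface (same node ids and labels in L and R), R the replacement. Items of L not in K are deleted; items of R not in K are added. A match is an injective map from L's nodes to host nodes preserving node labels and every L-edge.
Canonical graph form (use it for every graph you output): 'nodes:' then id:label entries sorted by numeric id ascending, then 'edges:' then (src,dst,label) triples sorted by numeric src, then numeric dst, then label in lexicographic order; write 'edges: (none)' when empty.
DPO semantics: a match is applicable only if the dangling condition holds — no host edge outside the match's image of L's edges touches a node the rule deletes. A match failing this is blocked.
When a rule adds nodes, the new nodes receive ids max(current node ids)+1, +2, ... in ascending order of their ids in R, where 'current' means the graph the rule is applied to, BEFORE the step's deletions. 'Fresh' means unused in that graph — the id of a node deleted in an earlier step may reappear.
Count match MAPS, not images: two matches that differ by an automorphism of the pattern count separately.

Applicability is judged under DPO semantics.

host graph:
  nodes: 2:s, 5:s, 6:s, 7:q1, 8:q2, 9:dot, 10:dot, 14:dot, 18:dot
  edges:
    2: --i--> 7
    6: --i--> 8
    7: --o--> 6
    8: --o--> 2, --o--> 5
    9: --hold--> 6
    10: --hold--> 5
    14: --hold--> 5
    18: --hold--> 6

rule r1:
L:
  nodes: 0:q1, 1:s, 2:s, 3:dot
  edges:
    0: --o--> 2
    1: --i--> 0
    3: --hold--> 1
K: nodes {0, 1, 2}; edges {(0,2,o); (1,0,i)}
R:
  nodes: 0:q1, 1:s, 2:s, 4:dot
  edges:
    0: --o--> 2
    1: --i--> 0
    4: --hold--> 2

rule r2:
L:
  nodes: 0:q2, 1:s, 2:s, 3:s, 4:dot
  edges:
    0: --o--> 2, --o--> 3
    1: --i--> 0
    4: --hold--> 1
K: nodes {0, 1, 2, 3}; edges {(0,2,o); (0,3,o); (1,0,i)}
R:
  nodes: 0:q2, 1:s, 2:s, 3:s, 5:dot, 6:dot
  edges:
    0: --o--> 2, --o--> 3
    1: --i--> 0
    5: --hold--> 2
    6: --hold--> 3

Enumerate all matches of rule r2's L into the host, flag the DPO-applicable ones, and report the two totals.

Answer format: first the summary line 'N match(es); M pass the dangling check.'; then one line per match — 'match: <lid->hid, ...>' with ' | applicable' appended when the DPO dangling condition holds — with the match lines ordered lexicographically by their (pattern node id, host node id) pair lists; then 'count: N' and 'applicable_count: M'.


4 match(es); 4 pass the dangling check.
match: 0->8, 1->6, 2->2, 3->5, 4->9 | applicable
match: 0->8, 1->6, 2->2, 3->5, 4->18 | applicable
match: 0->8, 1->6, 2->5, 3->2, 4->9 | applicable
match: 0->8, 1->6, 2->5, 3->2, 4->18 | applicable
count: 4
applicable_count: 4


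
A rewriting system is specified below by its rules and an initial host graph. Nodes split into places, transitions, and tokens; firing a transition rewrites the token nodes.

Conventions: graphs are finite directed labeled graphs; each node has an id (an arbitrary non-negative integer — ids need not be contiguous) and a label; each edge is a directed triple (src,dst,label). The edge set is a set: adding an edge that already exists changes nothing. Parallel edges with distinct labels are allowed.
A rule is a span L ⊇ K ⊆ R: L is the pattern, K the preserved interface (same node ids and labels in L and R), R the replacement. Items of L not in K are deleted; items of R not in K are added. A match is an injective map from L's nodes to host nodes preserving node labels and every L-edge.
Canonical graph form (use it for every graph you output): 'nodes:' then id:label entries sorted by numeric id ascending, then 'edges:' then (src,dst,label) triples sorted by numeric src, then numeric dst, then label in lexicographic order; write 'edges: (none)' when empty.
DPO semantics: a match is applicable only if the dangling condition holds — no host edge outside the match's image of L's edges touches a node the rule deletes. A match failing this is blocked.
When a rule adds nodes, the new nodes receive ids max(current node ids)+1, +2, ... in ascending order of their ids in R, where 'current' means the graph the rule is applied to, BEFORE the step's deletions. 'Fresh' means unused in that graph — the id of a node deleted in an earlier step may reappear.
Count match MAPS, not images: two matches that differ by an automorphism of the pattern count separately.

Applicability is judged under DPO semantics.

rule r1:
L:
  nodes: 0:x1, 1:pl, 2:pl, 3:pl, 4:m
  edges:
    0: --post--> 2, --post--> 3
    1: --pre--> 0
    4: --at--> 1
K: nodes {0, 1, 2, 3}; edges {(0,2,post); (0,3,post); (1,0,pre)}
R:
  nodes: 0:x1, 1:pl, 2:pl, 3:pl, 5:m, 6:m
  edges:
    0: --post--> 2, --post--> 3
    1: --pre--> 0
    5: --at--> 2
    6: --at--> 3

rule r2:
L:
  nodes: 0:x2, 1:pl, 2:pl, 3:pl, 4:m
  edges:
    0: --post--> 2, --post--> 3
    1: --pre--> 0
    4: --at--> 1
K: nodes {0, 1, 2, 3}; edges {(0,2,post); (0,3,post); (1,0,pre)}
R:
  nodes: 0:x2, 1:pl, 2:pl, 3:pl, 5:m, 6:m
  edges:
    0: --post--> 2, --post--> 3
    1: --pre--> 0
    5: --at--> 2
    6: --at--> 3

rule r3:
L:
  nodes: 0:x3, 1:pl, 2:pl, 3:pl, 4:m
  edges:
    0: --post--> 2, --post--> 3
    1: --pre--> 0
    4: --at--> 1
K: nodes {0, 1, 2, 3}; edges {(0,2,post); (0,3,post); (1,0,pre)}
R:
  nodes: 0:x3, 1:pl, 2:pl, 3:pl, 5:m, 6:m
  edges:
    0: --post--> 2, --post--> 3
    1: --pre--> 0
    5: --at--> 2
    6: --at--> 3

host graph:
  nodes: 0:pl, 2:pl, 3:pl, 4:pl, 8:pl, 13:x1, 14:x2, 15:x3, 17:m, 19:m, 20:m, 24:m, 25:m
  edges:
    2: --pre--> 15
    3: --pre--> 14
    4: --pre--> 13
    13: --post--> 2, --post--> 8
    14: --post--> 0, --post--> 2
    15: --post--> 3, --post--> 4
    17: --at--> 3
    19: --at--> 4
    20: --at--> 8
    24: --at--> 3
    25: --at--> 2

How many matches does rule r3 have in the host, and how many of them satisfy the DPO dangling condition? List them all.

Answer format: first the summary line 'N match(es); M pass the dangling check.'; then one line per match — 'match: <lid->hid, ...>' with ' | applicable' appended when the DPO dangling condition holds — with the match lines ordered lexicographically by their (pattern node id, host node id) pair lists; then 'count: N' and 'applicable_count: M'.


2 match(es); 2 pass the dangling check.
match: 0->15, 1->2, 2->3, 3->4, 4->25 | applicable
match: 0->15, 1->2, 2->4, 3->3, 4->25 | applicable
count: 2
applicable_count: 2


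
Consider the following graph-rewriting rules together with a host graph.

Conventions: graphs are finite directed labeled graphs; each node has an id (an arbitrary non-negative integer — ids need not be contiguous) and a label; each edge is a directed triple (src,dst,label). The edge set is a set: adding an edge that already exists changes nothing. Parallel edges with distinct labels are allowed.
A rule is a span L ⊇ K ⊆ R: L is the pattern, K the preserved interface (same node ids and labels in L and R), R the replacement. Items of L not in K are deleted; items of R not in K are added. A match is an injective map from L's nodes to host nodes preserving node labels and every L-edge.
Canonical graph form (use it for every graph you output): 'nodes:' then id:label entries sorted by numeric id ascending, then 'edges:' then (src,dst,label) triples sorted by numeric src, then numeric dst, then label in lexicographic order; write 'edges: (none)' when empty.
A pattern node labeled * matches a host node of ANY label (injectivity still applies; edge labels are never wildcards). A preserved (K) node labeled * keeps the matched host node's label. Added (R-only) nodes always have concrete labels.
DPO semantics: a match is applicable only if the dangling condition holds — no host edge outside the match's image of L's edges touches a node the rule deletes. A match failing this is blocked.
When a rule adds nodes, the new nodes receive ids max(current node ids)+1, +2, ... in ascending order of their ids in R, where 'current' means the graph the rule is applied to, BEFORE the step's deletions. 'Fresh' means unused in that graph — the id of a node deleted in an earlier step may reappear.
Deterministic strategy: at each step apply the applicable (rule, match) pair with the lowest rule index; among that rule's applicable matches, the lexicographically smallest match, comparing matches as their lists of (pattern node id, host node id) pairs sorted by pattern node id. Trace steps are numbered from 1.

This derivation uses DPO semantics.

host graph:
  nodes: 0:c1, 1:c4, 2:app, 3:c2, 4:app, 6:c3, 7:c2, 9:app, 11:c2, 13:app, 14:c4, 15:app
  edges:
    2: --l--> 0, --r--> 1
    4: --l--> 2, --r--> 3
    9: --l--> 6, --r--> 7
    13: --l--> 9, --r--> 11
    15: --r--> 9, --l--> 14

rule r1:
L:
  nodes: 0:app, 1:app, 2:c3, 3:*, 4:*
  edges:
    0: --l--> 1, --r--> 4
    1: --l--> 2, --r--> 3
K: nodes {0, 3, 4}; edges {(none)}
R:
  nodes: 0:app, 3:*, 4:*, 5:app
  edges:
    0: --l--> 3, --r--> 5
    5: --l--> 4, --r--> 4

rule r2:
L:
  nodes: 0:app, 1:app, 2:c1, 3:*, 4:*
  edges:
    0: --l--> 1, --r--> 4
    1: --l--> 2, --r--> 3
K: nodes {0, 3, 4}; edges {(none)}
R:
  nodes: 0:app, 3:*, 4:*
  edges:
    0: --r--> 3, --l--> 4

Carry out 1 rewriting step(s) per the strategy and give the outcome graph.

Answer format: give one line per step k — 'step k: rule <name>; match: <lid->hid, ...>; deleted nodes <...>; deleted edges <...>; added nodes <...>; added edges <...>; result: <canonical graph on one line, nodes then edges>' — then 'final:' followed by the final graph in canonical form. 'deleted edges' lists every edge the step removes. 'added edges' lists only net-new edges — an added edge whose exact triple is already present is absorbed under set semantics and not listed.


step 1: rule r2; match: 0->4, 1->2, 2->0, 3->1, 4->3; deleted nodes 0, 2; deleted edges (2,0,l); (2,1,r); (4,2,l); (4,3,r); added nodes (none); added edges (4,1,r); (4,3,l); result: nodes: 1:c4, 3:c2, 4:app, 6:c3, 7:c2, 9:app, 11:c2, 13:app, 14:c4, 15:app edges: (4,1,r); (4,3,l); (9,6,l); (9,7,r); (13,9,l); (13,11,r); (15,9,r); (15,14,l)
final:
nodes: 1:c4, 3:c2, 4:app, 6:c3, 7:c2, 9:app, 11:c2, 13:app, 14:c4, 15:app
edges: (4,1,r); (4,3,l); (9,6,l); (9,7,r); (13,9,l); (13,11,r); (15,9,r); (15,14,l)


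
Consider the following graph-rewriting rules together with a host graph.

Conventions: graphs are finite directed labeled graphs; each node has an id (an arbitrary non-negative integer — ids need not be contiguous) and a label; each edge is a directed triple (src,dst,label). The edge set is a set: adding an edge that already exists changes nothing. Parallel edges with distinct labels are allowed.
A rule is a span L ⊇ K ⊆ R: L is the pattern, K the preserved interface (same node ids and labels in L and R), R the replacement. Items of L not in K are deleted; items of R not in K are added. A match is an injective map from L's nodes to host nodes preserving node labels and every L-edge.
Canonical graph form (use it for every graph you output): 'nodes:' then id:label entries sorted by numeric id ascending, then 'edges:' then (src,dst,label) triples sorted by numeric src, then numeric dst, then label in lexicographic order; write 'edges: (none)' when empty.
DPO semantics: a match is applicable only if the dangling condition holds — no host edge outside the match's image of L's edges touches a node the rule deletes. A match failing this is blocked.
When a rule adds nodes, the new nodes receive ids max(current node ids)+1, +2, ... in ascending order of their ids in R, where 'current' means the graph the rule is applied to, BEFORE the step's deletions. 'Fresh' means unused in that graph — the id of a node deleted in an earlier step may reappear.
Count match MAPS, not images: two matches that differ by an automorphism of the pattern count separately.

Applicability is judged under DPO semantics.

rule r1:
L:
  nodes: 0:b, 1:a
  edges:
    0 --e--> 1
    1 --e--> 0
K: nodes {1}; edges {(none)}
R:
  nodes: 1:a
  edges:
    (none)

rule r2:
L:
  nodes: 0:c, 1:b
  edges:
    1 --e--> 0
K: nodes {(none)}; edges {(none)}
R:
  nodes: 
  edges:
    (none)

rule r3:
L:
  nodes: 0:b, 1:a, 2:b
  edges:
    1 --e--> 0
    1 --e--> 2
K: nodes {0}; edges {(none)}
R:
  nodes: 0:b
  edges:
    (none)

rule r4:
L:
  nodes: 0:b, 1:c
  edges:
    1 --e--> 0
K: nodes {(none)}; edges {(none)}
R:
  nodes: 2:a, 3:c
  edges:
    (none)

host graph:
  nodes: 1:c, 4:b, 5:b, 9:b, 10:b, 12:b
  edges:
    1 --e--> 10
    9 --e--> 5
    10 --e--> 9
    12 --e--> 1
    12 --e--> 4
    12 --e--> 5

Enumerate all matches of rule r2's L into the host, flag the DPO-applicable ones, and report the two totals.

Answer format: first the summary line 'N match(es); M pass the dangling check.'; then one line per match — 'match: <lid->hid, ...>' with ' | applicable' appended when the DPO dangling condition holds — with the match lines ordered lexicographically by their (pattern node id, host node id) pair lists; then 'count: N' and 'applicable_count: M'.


1 match(es); 0 pass the dangling check.
match: 0->1, 1->12
count: 1
applicable_count: 0


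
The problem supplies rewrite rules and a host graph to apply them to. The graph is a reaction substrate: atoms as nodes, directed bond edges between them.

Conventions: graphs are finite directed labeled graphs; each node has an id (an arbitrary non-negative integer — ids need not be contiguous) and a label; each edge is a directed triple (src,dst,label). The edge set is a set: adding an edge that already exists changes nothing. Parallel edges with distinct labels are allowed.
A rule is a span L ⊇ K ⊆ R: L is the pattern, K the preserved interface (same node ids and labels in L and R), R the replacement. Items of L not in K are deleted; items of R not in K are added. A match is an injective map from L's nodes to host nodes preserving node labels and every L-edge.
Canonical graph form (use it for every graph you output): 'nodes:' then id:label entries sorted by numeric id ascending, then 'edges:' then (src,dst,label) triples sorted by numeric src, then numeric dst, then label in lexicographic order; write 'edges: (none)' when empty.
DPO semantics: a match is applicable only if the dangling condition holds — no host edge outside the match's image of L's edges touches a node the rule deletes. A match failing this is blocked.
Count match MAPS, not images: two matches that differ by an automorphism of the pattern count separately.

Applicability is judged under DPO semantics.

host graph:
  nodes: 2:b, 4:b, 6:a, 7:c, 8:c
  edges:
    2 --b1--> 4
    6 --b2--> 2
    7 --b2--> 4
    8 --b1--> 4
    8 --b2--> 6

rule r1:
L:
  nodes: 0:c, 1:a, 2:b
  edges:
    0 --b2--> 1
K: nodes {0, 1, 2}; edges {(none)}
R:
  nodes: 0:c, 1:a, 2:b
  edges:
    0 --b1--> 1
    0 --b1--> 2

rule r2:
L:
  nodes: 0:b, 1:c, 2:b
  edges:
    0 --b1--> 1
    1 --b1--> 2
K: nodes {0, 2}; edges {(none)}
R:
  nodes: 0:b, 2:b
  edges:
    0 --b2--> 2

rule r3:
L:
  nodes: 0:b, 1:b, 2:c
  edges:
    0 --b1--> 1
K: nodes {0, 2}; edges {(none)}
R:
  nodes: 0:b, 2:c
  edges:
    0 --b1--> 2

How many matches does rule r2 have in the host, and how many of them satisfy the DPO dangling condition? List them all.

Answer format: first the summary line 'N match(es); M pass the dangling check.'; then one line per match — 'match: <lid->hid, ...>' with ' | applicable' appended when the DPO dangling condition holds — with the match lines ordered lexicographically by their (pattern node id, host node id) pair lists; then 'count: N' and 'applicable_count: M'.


0 match(es); 0 pass the dangling check.
count: 0
applicable_count: 0


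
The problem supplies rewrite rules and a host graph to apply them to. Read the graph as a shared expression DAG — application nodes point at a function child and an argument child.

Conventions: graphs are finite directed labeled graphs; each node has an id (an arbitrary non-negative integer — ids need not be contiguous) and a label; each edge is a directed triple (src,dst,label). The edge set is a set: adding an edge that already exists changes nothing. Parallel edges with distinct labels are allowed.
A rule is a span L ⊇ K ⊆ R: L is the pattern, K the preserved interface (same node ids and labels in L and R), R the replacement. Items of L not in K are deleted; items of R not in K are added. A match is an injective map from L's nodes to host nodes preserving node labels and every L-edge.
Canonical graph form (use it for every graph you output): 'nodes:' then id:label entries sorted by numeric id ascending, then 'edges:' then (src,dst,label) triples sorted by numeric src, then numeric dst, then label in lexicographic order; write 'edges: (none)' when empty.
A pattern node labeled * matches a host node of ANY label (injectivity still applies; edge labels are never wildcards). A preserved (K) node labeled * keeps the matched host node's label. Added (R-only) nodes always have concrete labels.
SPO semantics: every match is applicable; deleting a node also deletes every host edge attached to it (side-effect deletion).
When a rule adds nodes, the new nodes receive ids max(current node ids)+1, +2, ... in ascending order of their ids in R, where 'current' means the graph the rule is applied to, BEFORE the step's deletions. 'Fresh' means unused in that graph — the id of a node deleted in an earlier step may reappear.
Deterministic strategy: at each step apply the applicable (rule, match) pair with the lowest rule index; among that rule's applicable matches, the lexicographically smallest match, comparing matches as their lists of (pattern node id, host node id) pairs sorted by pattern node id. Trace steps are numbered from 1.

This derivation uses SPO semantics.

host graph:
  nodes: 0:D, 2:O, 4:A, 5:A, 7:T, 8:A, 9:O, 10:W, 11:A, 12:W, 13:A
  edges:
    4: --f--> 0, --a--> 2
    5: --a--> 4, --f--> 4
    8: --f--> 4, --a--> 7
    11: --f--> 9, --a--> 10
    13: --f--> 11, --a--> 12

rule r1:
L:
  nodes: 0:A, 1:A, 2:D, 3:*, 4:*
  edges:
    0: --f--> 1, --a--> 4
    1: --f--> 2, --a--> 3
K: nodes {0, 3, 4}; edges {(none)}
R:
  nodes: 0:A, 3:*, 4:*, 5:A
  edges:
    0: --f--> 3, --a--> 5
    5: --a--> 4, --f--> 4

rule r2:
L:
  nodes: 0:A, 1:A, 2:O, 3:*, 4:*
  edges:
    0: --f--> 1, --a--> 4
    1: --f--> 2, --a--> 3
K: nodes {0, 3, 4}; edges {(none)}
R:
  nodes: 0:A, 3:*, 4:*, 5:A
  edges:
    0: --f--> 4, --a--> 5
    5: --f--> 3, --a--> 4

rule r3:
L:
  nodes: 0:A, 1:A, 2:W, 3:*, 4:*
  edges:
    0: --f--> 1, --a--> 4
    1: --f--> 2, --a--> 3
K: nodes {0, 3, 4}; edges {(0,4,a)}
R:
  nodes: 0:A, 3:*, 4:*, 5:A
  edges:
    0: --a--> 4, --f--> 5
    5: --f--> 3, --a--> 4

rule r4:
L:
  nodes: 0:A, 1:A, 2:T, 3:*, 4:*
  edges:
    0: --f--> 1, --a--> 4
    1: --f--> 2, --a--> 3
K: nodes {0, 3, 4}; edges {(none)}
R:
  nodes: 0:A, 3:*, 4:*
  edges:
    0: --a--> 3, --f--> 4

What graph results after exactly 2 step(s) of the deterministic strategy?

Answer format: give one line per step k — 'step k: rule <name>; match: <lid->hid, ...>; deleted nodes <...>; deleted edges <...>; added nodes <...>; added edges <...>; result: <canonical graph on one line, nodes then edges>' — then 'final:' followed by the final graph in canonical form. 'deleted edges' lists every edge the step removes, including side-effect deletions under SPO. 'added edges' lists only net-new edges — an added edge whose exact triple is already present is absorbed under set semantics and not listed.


step 1: rule r1; match: 0->8, 1->4, 2->0, 3->2, 4->7; deleted nodes 0, 4; deleted edges (4,0,f); (4,2,a); (5,4,a); (5,4,f); (8,4,f); (8,7,a); added nodes 14; added edges (8,2,f); (8,14,a); (14,7,a); (14,7,f); result: nodes: 2:O, 5:A, 7:T, 8:A, 9:O, 10:W, 11:A, 12:W, 13:A, 14:A edges: (8,2,f); (8,14,a); (11,9,f); (11,10,a); (13,11,f); (13,12,a); (14,7,a); (14,7,f)
step 2: rule r2; match: 0->13, 1->11, 2->9, 3->10, 4->12; deleted nodes 9, 11; deleted edges (11,9,f); (11,10,a); (13,11,f); (13,12,a); added nodes 15; added edges (13,12,f); (13,15,a); (15,10,f); (15,12,a); result: nodes: 2:O, 5:A, 7:T, 8:A, 10:W, 12:W, 13:A, 14:A, 15:A edges: (8,2,f); (8,14,a); (13,12,f); (13,15,a); (14,7,a); (14,7,f); (15,10,f); (15,12,a)
final:
nodes: 2:O, 5:A, 7:T, 8:A, 10:W, 12:W, 13:A, 14:A, 15:A
edges: (8,2,f); (8,14,a); (13,12,f); (13,15,a); (14,7,a); (14,7,f); (15,10,f); (15,12,a)


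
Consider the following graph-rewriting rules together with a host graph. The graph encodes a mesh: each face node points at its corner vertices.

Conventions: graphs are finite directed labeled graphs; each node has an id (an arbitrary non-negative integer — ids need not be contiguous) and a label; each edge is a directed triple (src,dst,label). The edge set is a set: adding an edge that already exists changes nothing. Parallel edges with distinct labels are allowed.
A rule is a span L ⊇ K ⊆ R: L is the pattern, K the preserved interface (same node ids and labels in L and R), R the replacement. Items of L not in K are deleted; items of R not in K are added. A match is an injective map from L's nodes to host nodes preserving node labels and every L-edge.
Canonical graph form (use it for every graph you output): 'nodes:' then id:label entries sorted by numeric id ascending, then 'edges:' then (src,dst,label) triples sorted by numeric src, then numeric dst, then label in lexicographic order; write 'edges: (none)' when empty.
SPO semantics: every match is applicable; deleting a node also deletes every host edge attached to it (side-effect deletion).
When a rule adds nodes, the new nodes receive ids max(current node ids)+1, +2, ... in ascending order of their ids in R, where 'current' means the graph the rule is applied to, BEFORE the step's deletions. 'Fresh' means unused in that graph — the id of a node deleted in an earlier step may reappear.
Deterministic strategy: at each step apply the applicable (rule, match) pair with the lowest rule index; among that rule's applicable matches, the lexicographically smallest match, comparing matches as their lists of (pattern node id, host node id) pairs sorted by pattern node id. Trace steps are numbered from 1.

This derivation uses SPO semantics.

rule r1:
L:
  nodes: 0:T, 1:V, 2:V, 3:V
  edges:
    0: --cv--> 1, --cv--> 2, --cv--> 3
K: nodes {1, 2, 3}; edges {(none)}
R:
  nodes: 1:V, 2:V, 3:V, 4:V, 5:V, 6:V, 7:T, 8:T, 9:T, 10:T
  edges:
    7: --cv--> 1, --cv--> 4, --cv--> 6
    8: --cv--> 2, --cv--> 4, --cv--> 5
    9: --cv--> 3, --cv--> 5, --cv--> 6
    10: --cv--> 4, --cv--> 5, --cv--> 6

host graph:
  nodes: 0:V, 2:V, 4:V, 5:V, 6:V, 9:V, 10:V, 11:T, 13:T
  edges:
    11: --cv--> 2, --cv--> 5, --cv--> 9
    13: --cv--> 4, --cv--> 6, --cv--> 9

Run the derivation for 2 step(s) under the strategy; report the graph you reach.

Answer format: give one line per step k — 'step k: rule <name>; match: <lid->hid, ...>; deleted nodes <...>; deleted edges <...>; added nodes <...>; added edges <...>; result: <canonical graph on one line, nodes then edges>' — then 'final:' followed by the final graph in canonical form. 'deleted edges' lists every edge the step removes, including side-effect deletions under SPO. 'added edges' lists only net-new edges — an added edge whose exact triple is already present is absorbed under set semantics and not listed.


step 1: rule r1; match: 0->11, 1->2, 2->5, 3->9; deleted nodes 11; deleted edges (11,2,cv); (11,5,cv); (11,9,cv); added nodes 14, 15, 16, 17, 18, 19, 20; added edges (17,2,cv); (17,14,cv); (17,16,cv); (18,5,cv); (18,14,cv); (18,15,cv); (19,9,cv); (19,15,cv); (19,16,cv); (20,14,cv); (20,15,cv); (20,16,cv); result: nodes: 0:V, 2:V, 4:V, 5:V, 6:V, 9:V, 10:V, 13:T, 14:V, 15:V, 16:V, 17:T, 18:T, 19:T, 20:T edges: (13,4,cv); (13,6,cv); (13,9,cv); (17,2,cv); (17,14,cv); (17,16,cv); (18,5,cv); (18,14,cv); (18,15,cv); (19,9,cv); (19,15,cv); (19,16,cv); (20,14,cv); (20,15,cv); (20,16,cv)
step 2: rule r1; match: 0->13, 1->4, 2->6, 3->9; deleted nodes 13; deleted edges (13,4,cv); (13,6,cv); (13,9,cv); added nodes 21, 22, 23, 24, 25, 26, 27; added edges (24,4,cv); (24,21,cv); (24,23,cv); (25,6,cv); (25,21,cv); (25,22,cv); (26,9,cv); (26,22,cv); (26,23,cv); (27,21,cv); (27,22,cv); (27,23,cv); result: nodes: 0:V, 2:V, 4:V, 5:V, 6:V, 9:V, 10:V, 14:V, 15:V, 16:V, 17:T, 18:T, 19:T, 20:T, 21:V, 22:V, 23:V, 24:T, 25:T, 26:T, 27:T edges: (17,2,cv); (17,14,cv); (17,16,cv); (18,5,cv); (18,14,cv); (18,15,cv); (19,9,cv); (19,15,cv); (19,16,cv); (20,14,cv); (20,15,cv); (20,16,cv); (24,4,cv); (24,21,cv); (24,23,cv); (25,6,cv); (25,21,cv); (25,22,cv); (26,9,cv); (26,22,cv); (26,23,cv); (27,21,cv); (27,22,cv); (27,23,cv)
final:
nodes: 0:V, 2:V, 4:V, 5:V, 6:V, 9:V, 10:V, 14:V, 15:V, 16:V, 17:T, 18:T, 19:T, 20:T, 21:V, 22:V, 23:V, 24:T, 25:T, 26:T, 27:T
edges: (17,2,cv); (17,14,cv); (17,16,cv); (18,5,cv); (18,14,cv); (18,15,cv); (19,9,cv); (19,15,cv); (19,16,cv); (20,14,cv); (20,15,cv); (20,16,cv); (24,4,cv); (24,21,cv); (24,23,cv); (25,6,cv); (25,21,cv); (25,22,cv); (26,9,cv); (26,22,cv); (26,23,cv); (27,21,cv); (27,22,cv); (27,23,cv)


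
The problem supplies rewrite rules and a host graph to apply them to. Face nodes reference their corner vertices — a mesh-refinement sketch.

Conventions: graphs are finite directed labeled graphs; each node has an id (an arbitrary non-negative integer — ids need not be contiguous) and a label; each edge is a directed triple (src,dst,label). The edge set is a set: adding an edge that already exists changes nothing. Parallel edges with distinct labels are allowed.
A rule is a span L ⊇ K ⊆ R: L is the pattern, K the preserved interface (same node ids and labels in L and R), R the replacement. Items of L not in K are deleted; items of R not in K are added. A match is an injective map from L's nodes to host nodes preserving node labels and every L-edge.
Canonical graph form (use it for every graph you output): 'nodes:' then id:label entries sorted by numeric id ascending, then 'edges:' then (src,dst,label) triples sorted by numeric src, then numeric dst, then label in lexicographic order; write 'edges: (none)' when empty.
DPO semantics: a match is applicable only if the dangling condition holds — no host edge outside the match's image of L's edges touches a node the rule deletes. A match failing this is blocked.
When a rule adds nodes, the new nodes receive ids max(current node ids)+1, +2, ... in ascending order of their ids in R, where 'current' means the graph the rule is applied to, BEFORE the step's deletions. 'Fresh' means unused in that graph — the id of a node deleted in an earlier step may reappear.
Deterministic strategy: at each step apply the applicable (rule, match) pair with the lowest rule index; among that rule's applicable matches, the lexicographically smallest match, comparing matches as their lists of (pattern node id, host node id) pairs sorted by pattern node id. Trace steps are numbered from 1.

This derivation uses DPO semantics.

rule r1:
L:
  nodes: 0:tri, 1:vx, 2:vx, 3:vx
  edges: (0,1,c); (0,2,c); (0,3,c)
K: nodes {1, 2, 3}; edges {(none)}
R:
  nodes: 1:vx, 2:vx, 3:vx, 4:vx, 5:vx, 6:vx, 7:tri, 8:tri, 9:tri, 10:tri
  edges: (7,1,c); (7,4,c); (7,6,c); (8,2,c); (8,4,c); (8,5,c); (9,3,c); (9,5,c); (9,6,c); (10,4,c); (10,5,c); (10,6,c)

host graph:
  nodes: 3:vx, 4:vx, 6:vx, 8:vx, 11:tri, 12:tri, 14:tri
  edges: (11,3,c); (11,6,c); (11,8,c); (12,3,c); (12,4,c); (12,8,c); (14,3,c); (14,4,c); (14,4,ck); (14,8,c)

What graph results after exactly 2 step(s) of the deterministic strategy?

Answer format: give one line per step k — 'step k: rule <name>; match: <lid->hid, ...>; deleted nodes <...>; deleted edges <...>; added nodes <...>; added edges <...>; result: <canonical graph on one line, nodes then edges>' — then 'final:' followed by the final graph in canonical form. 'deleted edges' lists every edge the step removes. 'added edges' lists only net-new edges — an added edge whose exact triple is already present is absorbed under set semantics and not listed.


step 1: rule r1; match: 0->11, 1->3, 2->6, 3->8; deleted nodes 11; deleted edges (11,3,c); (11,6,c); (11,8,c); added nodes 15, 16, 17, 18, 19, 20, 21; added edges (18,3,c); (18,15,c); (18,17,c); (19,6,c); (19,15,c); (19,16,c); (20,8,c); (20,16,c); (20,17,c); (21,15,c); (21,16,c); (21,17,c); result: nodes: 3:vx, 4:vx, 6:vx, 8:vx, 12:tri, 14:tri, 15:vx, 16:vx, 17:vx, 18:tri, 19:tri, 20:tri, 21:tri edges: (12,3,c); (12,4,c); (12,8,c); (14,3,c); (14,4,c); (14,4,ck); (14,8,c); (18,3,c); (18,15,c); (18,17,c); (19,6,c); (19,15,c); (19,16,c); (20,8,c); (20,16,c); (20,17,c); (21,15,c); (21,16,c); (21,17,c)
step 2: rule r1; match: 0->12, 1->3, 2->4, 3->8; deleted nodes 12; deleted edges (12,3,c); (12,4,c); (12,8,c); added nodes 22, 23, 24, 25, 26, 27, 28; added edges (25,3,c); (25,22,c); (25,24,c); (26,4,c); (26,22,c); (26,23,c); (27,8,c); (27,23,c); (27,24,c); (28,22,c); (28,23,c); (28,24,c); result: nodes: 3:vx, 4:vx, 6:vx, 8:vx, 14:tri, 15:vx, 16:vx, 17:vx, 18:tri, 19:tri, 20:tri, 21:tri, 22:vx, 23:vx, 24:vx, 25:tri, 26:tri, 27:tri, 28:tri edges: (14,3,c); (14,4,c); (14,4,ck); (14,8,c); (18,3,c); (18,15,c); (18,17,c); (19,6,c); (19,15,c); (19,16,c); (20,8,c); (20,16,c); (20,17,c); (21,15,c); (21,16,c); (21,17,c); (25,3,c); (25,22,c); (25,24,c); (26,4,c); (26,22,c); (26,23,c); (27,8,c); (27,23,c); (27,24,c); (28,22,c); (28,23,c); (28,24,c)
final:
nodes: 3:vx, 4:vx, 6:vx, 8:vx, 14:tri, 15:vx, 16:vx, 17:vx, 18:tri, 19:tri, 20:tri, 21:tri, 22:vx, 23:vx, 24:vx, 25:tri, 26:tri, 27:tri, 28:tri
edges: (14,3,c); (14,4,c); (14,4,ck); (14,8,c); (18,3,c); (18,15,c); (18,17,c); (19,6,c); (19,15,c); (19,16,c); (20,8,c); (20,16,c); (20,17,c); (21,15,c); (21,16,c); (21,17,c); (25,3,c); (25,22,c); (25,24,c); (26,4,c); (26,22,c); (26,23,c); (27,8,c); (27,23,c); (27,24,c); (28,22,c); (28,23,c); (28,24,c)


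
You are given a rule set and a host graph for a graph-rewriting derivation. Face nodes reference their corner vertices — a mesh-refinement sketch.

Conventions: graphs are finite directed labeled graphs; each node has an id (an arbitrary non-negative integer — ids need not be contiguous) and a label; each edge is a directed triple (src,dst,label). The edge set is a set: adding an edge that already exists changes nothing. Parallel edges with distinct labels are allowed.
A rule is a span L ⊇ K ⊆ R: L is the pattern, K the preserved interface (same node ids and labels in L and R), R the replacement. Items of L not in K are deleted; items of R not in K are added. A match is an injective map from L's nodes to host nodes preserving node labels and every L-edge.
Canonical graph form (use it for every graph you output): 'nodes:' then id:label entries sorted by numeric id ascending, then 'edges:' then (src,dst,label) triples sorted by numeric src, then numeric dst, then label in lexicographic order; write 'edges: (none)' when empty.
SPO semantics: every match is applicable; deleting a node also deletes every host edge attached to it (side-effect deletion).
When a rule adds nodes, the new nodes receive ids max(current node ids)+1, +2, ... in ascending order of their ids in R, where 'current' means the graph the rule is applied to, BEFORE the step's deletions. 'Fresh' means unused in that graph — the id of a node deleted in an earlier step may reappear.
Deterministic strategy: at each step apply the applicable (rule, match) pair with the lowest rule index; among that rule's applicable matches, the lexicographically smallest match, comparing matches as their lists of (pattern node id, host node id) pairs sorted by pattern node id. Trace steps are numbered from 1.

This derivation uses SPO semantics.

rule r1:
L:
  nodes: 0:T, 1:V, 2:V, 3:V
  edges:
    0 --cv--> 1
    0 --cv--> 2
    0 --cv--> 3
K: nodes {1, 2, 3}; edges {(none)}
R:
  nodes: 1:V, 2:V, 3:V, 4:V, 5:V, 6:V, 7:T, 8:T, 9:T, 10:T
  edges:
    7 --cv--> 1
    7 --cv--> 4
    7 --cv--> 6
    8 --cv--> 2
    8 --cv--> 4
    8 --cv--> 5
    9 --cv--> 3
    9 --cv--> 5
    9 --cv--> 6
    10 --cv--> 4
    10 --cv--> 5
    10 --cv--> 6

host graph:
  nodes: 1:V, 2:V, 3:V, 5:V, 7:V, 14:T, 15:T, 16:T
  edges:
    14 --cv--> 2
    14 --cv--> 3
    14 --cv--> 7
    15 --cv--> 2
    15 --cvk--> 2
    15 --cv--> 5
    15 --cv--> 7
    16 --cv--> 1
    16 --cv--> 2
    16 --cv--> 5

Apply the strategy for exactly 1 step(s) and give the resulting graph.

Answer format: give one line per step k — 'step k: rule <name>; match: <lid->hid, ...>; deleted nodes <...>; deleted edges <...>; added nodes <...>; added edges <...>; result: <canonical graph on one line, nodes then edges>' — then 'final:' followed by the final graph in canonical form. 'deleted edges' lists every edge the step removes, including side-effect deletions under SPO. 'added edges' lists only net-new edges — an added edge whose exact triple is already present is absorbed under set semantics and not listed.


step 1: rule r1; match: 0->14, 1->2, 2->3, 3->7; deleted nodes 14; deleted edges (14,2,cv); (14,3,cv); (14,7,cv); added nodes 17, 18, 19, 20, 21, 22, 23; added edges (20,2,cv); (20,17,cv); (20,19,cv); (21,3,cv); (21,17,cv); (21,18,cv); (22,7,cv); (22,18,cv); (22,19,cv); (23,17,cv); (23,18,cv); (23,19,cv); result: nodes: 1:V, 2:V, 3:V, 5:V, 7:V, 15:T, 16:T, 17:V, 18:V, 19:V, 20:T, 21:T, 22:T, 23:T edges: (15,2,cv); (15,2,cvk); (15,5,cv); (15,7,cv); (16,1,cv); (16,2,cv); (16,5,cv); (20,2,cv); (20,17,cv); (20,19,cv); (21,3,cv); (21,17,cv); (21,18,cv); (22,7,cv); (22,18,cv); (22,19,cv); (23,17,cv); (23,18,cv); (23,19,cv)
final:
nodes: 1:V, 2:V, 3:V, 5:V, 7:V, 15:T, 16:T, 17:V, 18:V, 19:V, 20:T, 21:T, 22:T, 23:T
edges: (15,2,cv); (15,2,cvk); (15,5,cv); (15,7,cv); (16,1,cv); (16,2,cv); (16,5,cv); (20,2,cv); (20,17,cv); (20,19,cv); (21,3,cv); (21,17,cv); (21,18,cv); (22,7,cv); (22,18,cv); (22,19,cv); (23,17,cv); (23,18,cv); (23,19,cv)


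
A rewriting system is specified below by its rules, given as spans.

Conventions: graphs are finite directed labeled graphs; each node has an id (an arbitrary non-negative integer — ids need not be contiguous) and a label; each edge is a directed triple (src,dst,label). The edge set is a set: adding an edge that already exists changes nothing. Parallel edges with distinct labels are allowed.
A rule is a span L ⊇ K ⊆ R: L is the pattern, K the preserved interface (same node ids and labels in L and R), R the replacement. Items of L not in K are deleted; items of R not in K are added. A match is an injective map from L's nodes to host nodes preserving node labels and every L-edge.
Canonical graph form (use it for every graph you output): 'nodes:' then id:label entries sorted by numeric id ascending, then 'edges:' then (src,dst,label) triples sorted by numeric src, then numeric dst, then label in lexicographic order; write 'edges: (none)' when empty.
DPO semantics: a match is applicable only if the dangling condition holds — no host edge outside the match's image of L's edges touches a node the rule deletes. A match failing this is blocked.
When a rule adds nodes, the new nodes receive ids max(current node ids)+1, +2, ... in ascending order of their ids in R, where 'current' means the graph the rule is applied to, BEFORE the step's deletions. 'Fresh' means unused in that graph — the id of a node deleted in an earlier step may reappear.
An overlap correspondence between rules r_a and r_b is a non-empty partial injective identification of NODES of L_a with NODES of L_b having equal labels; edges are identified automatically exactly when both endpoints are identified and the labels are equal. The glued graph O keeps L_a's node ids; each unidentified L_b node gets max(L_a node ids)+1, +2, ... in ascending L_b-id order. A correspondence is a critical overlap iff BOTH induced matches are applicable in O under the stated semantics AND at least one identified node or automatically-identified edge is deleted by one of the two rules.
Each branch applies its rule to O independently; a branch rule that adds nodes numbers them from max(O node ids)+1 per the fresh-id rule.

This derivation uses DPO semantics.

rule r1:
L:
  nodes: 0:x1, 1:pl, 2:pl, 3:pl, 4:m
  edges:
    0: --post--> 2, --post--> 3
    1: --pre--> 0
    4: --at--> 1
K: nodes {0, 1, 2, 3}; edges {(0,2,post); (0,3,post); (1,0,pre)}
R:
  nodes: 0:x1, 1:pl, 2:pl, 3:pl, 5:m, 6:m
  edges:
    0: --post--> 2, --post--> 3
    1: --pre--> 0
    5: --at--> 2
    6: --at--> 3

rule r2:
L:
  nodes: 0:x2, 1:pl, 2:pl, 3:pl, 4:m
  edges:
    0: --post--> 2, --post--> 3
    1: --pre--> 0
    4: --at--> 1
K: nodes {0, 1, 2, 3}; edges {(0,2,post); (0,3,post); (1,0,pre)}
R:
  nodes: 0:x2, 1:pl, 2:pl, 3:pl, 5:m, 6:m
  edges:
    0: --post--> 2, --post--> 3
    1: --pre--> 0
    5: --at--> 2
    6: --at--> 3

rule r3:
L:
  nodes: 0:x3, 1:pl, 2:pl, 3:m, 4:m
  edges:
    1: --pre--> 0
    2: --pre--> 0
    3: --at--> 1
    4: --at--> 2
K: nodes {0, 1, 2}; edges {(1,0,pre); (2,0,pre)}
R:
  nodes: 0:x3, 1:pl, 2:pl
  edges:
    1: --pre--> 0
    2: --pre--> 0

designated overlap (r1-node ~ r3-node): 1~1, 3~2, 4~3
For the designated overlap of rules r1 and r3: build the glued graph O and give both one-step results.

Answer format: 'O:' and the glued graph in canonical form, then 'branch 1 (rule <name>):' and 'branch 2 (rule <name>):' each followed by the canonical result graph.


O:
nodes: 0:x1, 1:pl, 2:pl, 3:pl, 4:m, 5:x3, 6:m
edges: (0,2,post); (0,3,post); (1,0,pre); (1,5,pre); (3,5,pre); (4,1,at); (6,3,at)
branch 1 (rule r1):
nodes: 0:x1, 1:pl, 2:pl, 3:pl, 5:x3, 6:m, 7:m, 8:m
edges: (0,2,post); (0,3,post); (1,0,pre); (1,5,pre); (3,5,pre); (6,3,at); (7,2,at); (8,3,at)
branch 2 (rule r3):
nodes: 0:x1, 1:pl, 2:pl, 3:pl, 5:x3
edges: (0,2,post); (0,3,post); (1,0,pre); (1,5,pre); (3,5,pre)
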